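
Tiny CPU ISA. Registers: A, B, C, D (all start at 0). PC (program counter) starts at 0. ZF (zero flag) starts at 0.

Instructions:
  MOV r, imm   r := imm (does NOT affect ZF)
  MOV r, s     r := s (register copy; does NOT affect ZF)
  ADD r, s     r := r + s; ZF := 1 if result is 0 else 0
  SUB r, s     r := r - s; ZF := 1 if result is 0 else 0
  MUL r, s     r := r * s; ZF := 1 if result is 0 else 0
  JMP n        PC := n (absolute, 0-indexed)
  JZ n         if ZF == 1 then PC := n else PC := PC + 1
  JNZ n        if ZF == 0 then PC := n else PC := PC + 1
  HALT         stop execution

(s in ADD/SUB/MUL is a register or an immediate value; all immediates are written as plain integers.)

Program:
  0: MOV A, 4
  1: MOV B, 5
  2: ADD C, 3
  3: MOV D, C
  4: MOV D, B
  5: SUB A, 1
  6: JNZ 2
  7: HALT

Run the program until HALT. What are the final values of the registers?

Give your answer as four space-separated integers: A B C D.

Step 1: PC=0 exec 'MOV A, 4'. After: A=4 B=0 C=0 D=0 ZF=0 PC=1
Step 2: PC=1 exec 'MOV B, 5'. After: A=4 B=5 C=0 D=0 ZF=0 PC=2
Step 3: PC=2 exec 'ADD C, 3'. After: A=4 B=5 C=3 D=0 ZF=0 PC=3
Step 4: PC=3 exec 'MOV D, C'. After: A=4 B=5 C=3 D=3 ZF=0 PC=4
Step 5: PC=4 exec 'MOV D, B'. After: A=4 B=5 C=3 D=5 ZF=0 PC=5
Step 6: PC=5 exec 'SUB A, 1'. After: A=3 B=5 C=3 D=5 ZF=0 PC=6
Step 7: PC=6 exec 'JNZ 2'. After: A=3 B=5 C=3 D=5 ZF=0 PC=2
Step 8: PC=2 exec 'ADD C, 3'. After: A=3 B=5 C=6 D=5 ZF=0 PC=3
Step 9: PC=3 exec 'MOV D, C'. After: A=3 B=5 C=6 D=6 ZF=0 PC=4
Step 10: PC=4 exec 'MOV D, B'. After: A=3 B=5 C=6 D=5 ZF=0 PC=5
Step 11: PC=5 exec 'SUB A, 1'. After: A=2 B=5 C=6 D=5 ZF=0 PC=6
Step 12: PC=6 exec 'JNZ 2'. After: A=2 B=5 C=6 D=5 ZF=0 PC=2
Step 13: PC=2 exec 'ADD C, 3'. After: A=2 B=5 C=9 D=5 ZF=0 PC=3
Step 14: PC=3 exec 'MOV D, C'. After: A=2 B=5 C=9 D=9 ZF=0 PC=4
Step 15: PC=4 exec 'MOV D, B'. After: A=2 B=5 C=9 D=5 ZF=0 PC=5
Step 16: PC=5 exec 'SUB A, 1'. After: A=1 B=5 C=9 D=5 ZF=0 PC=6
Step 17: PC=6 exec 'JNZ 2'. After: A=1 B=5 C=9 D=5 ZF=0 PC=2
Step 18: PC=2 exec 'ADD C, 3'. After: A=1 B=5 C=12 D=5 ZF=0 PC=3
Step 19: PC=3 exec 'MOV D, C'. After: A=1 B=5 C=12 D=12 ZF=0 PC=4
Step 20: PC=4 exec 'MOV D, B'. After: A=1 B=5 C=12 D=5 ZF=0 PC=5
Step 21: PC=5 exec 'SUB A, 1'. After: A=0 B=5 C=12 D=5 ZF=1 PC=6
Step 22: PC=6 exec 'JNZ 2'. After: A=0 B=5 C=12 D=5 ZF=1 PC=7
Step 23: PC=7 exec 'HALT'. After: A=0 B=5 C=12 D=5 ZF=1 PC=7 HALTED

Answer: 0 5 12 5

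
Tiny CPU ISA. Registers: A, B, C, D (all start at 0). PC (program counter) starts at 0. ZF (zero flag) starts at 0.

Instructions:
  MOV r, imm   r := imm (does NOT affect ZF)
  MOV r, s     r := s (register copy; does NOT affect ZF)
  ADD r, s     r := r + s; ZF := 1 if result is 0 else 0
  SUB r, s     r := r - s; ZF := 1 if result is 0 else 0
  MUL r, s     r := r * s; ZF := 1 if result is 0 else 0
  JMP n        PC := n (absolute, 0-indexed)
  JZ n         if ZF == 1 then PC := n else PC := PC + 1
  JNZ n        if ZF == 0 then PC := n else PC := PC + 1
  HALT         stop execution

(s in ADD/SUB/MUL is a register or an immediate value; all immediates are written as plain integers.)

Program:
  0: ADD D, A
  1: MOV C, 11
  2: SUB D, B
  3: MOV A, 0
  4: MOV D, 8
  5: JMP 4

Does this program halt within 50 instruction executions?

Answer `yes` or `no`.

Step 1: PC=0 exec 'ADD D, A'. After: A=0 B=0 C=0 D=0 ZF=1 PC=1
Step 2: PC=1 exec 'MOV C, 11'. After: A=0 B=0 C=11 D=0 ZF=1 PC=2
Step 3: PC=2 exec 'SUB D, B'. After: A=0 B=0 C=11 D=0 ZF=1 PC=3
Step 4: PC=3 exec 'MOV A, 0'. After: A=0 B=0 C=11 D=0 ZF=1 PC=4
Step 5: PC=4 exec 'MOV D, 8'. After: A=0 B=0 C=11 D=8 ZF=1 PC=5
Step 6: PC=5 exec 'JMP 4'. After: A=0 B=0 C=11 D=8 ZF=1 PC=4
Step 7: PC=4 exec 'MOV D, 8'. After: A=0 B=0 C=11 D=8 ZF=1 PC=5
State after step 7 equals state after step 5: the program is in a cycle of length 2 and will never halt.

Answer: no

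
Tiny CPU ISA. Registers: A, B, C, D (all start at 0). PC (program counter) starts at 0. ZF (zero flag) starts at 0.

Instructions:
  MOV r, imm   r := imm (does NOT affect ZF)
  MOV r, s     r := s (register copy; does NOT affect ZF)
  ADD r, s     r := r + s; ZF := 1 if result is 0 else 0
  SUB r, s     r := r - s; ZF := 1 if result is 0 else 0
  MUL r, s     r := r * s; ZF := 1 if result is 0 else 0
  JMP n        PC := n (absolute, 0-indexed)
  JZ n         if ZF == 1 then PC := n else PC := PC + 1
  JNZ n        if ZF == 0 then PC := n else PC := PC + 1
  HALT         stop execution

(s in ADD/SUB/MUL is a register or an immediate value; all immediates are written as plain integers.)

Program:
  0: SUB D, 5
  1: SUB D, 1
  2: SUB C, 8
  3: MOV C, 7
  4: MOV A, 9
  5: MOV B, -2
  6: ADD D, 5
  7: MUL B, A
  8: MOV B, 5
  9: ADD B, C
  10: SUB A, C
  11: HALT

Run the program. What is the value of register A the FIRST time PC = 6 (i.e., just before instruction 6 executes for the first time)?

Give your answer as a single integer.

Step 1: PC=0 exec 'SUB D, 5'. After: A=0 B=0 C=0 D=-5 ZF=0 PC=1
Step 2: PC=1 exec 'SUB D, 1'. After: A=0 B=0 C=0 D=-6 ZF=0 PC=2
Step 3: PC=2 exec 'SUB C, 8'. After: A=0 B=0 C=-8 D=-6 ZF=0 PC=3
Step 4: PC=3 exec 'MOV C, 7'. After: A=0 B=0 C=7 D=-6 ZF=0 PC=4
Step 5: PC=4 exec 'MOV A, 9'. After: A=9 B=0 C=7 D=-6 ZF=0 PC=5
Step 6: PC=5 exec 'MOV B, -2'. After: A=9 B=-2 C=7 D=-6 ZF=0 PC=6
First time PC=6: A=9

9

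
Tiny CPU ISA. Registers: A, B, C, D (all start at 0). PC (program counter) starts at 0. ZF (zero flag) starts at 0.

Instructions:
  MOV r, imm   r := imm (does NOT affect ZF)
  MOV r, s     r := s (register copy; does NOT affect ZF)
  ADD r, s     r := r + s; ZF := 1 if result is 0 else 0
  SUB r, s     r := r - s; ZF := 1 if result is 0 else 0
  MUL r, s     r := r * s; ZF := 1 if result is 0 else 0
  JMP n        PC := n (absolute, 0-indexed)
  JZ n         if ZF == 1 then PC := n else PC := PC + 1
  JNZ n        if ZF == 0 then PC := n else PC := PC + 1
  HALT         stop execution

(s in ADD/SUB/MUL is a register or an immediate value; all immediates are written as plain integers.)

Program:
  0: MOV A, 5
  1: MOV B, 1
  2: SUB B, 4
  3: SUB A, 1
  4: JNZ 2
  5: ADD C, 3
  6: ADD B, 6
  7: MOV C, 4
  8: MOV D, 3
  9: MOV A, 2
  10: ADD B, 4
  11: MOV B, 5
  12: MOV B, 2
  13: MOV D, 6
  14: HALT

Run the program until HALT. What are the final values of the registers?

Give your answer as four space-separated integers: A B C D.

Step 1: PC=0 exec 'MOV A, 5'. After: A=5 B=0 C=0 D=0 ZF=0 PC=1
Step 2: PC=1 exec 'MOV B, 1'. After: A=5 B=1 C=0 D=0 ZF=0 PC=2
Step 3: PC=2 exec 'SUB B, 4'. After: A=5 B=-3 C=0 D=0 ZF=0 PC=3
Step 4: PC=3 exec 'SUB A, 1'. After: A=4 B=-3 C=0 D=0 ZF=0 PC=4
Step 5: PC=4 exec 'JNZ 2'. After: A=4 B=-3 C=0 D=0 ZF=0 PC=2
Step 6: PC=2 exec 'SUB B, 4'. After: A=4 B=-7 C=0 D=0 ZF=0 PC=3
Step 7: PC=3 exec 'SUB A, 1'. After: A=3 B=-7 C=0 D=0 ZF=0 PC=4
Step 8: PC=4 exec 'JNZ 2'. After: A=3 B=-7 C=0 D=0 ZF=0 PC=2
Step 9: PC=2 exec 'SUB B, 4'. After: A=3 B=-11 C=0 D=0 ZF=0 PC=3
Step 10: PC=3 exec 'SUB A, 1'. After: A=2 B=-11 C=0 D=0 ZF=0 PC=4
Step 11: PC=4 exec 'JNZ 2'. After: A=2 B=-11 C=0 D=0 ZF=0 PC=2
Step 12: PC=2 exec 'SUB B, 4'. After: A=2 B=-15 C=0 D=0 ZF=0 PC=3
Step 13: PC=3 exec 'SUB A, 1'. After: A=1 B=-15 C=0 D=0 ZF=0 PC=4
Step 14: PC=4 exec 'JNZ 2'. After: A=1 B=-15 C=0 D=0 ZF=0 PC=2
Step 15: PC=2 exec 'SUB B, 4'. After: A=1 B=-19 C=0 D=0 ZF=0 PC=3
Step 16: PC=3 exec 'SUB A, 1'. After: A=0 B=-19 C=0 D=0 ZF=1 PC=4
Step 17: PC=4 exec 'JNZ 2'. After: A=0 B=-19 C=0 D=0 ZF=1 PC=5
Step 18: PC=5 exec 'ADD C, 3'. After: A=0 B=-19 C=3 D=0 ZF=0 PC=6
Step 19: PC=6 exec 'ADD B, 6'. After: A=0 B=-13 C=3 D=0 ZF=0 PC=7
Step 20: PC=7 exec 'MOV C, 4'. After: A=0 B=-13 C=4 D=0 ZF=0 PC=8
Step 21: PC=8 exec 'MOV D, 3'. After: A=0 B=-13 C=4 D=3 ZF=0 PC=9
Step 22: PC=9 exec 'MOV A, 2'. After: A=2 B=-13 C=4 D=3 ZF=0 PC=10
Step 23: PC=10 exec 'ADD B, 4'. After: A=2 B=-9 C=4 D=3 ZF=0 PC=11
Step 24: PC=11 exec 'MOV B, 5'. After: A=2 B=5 C=4 D=3 ZF=0 PC=12
Step 25: PC=12 exec 'MOV B, 2'. After: A=2 B=2 C=4 D=3 ZF=0 PC=13
Step 26: PC=13 exec 'MOV D, 6'. After: A=2 B=2 C=4 D=6 ZF=0 PC=14
Step 27: PC=14 exec 'HALT'. After: A=2 B=2 C=4 D=6 ZF=0 PC=14 HALTED

Answer: 2 2 4 6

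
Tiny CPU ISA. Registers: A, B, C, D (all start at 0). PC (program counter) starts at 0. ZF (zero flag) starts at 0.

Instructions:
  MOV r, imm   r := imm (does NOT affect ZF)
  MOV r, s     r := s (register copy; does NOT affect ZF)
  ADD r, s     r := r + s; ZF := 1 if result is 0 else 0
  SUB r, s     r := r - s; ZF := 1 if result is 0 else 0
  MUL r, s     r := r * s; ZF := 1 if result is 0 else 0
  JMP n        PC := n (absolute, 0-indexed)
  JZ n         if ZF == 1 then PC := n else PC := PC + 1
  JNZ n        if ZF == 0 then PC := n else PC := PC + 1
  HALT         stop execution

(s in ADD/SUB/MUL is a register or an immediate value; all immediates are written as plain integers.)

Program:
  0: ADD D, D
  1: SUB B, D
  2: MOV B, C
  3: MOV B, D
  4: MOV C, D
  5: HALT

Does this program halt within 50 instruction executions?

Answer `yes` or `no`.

Answer: yes

Derivation:
Step 1: PC=0 exec 'ADD D, D'. After: A=0 B=0 C=0 D=0 ZF=1 PC=1
Step 2: PC=1 exec 'SUB B, D'. After: A=0 B=0 C=0 D=0 ZF=1 PC=2
Step 3: PC=2 exec 'MOV B, C'. After: A=0 B=0 C=0 D=0 ZF=1 PC=3
Step 4: PC=3 exec 'MOV B, D'. After: A=0 B=0 C=0 D=0 ZF=1 PC=4
Step 5: PC=4 exec 'MOV C, D'. After: A=0 B=0 C=0 D=0 ZF=1 PC=5
Step 6: PC=5 exec 'HALT'. After: A=0 B=0 C=0 D=0 ZF=1 PC=5 HALTED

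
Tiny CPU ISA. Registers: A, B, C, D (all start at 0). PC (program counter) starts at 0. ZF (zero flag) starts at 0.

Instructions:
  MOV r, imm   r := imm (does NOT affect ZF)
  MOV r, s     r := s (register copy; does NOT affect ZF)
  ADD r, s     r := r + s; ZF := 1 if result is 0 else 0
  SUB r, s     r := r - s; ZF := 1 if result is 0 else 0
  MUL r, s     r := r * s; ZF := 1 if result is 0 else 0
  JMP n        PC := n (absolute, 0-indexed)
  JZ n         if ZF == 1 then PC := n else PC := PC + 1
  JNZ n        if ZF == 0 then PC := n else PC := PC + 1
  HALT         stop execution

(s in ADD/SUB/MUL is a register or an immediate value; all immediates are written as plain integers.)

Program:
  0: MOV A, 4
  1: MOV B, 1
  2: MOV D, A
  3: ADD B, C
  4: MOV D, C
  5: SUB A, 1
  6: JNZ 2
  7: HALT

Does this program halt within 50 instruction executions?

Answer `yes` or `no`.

Step 1: PC=0 exec 'MOV A, 4'. After: A=4 B=0 C=0 D=0 ZF=0 PC=1
Step 2: PC=1 exec 'MOV B, 1'. After: A=4 B=1 C=0 D=0 ZF=0 PC=2
Step 3: PC=2 exec 'MOV D, A'. After: A=4 B=1 C=0 D=4 ZF=0 PC=3
Step 4: PC=3 exec 'ADD B, C'. After: A=4 B=1 C=0 D=4 ZF=0 PC=4
Step 5: PC=4 exec 'MOV D, C'. After: A=4 B=1 C=0 D=0 ZF=0 PC=5
Step 6: PC=5 exec 'SUB A, 1'. After: A=3 B=1 C=0 D=0 ZF=0 PC=6
Step 7: PC=6 exec 'JNZ 2'. After: A=3 B=1 C=0 D=0 ZF=0 PC=2
Step 8: PC=2 exec 'MOV D, A'. After: A=3 B=1 C=0 D=3 ZF=0 PC=3
Step 9: PC=3 exec 'ADD B, C'. After: A=3 B=1 C=0 D=3 ZF=0 PC=4
Step 10: PC=4 exec 'MOV D, C'. After: A=3 B=1 C=0 D=0 ZF=0 PC=5
Step 11: PC=5 exec 'SUB A, 1'. After: A=2 B=1 C=0 D=0 ZF=0 PC=6
Step 12: PC=6 exec 'JNZ 2'. After: A=2 B=1 C=0 D=0 ZF=0 PC=2
Step 13: PC=2 exec 'MOV D, A'. After: A=2 B=1 C=0 D=2 ZF=0 PC=3
Step 14: PC=3 exec 'ADD B, C'. After: A=2 B=1 C=0 D=2 ZF=0 PC=4
Step 15: PC=4 exec 'MOV D, C'. After: A=2 B=1 C=0 D=0 ZF=0 PC=5
Step 16: PC=5 exec 'SUB A, 1'. After: A=1 B=1 C=0 D=0 ZF=0 PC=6
Step 17: PC=6 exec 'JNZ 2'. After: A=1 B=1 C=0 D=0 ZF=0 PC=2
Step 18: PC=2 exec 'MOV D, A'. After: A=1 B=1 C=0 D=1 ZF=0 PC=3
Step 19: PC=3 exec 'ADD B, C'. After: A=1 B=1 C=0 D=1 ZF=0 PC=4
Step 20: PC=4 exec 'MOV D, C'. After: A=1 B=1 C=0 D=0 ZF=0 PC=5
Step 21: PC=5 exec 'SUB A, 1'. After: A=0 B=1 C=0 D=0 ZF=1 PC=6
Step 22: PC=6 exec 'JNZ 2'. After: A=0 B=1 C=0 D=0 ZF=1 PC=7
Step 23: PC=7 exec 'HALT'. After: A=0 B=1 C=0 D=0 ZF=1 PC=7 HALTED

Answer: yes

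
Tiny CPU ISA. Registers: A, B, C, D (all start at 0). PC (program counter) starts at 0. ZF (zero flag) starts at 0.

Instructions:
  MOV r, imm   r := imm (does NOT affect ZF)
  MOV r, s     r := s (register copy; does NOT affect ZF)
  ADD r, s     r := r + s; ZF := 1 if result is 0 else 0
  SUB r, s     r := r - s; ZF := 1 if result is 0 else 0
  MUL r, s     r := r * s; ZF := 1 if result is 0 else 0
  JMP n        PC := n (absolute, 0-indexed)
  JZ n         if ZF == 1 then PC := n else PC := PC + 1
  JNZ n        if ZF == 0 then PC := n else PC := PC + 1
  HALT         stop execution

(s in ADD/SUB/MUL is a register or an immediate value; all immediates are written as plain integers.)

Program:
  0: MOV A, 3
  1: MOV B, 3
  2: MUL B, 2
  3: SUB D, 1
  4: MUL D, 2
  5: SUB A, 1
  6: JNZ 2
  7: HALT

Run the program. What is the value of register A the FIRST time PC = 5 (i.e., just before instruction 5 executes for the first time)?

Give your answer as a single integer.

Step 1: PC=0 exec 'MOV A, 3'. After: A=3 B=0 C=0 D=0 ZF=0 PC=1
Step 2: PC=1 exec 'MOV B, 3'. After: A=3 B=3 C=0 D=0 ZF=0 PC=2
Step 3: PC=2 exec 'MUL B, 2'. After: A=3 B=6 C=0 D=0 ZF=0 PC=3
Step 4: PC=3 exec 'SUB D, 1'. After: A=3 B=6 C=0 D=-1 ZF=0 PC=4
Step 5: PC=4 exec 'MUL D, 2'. After: A=3 B=6 C=0 D=-2 ZF=0 PC=5
First time PC=5: A=3

3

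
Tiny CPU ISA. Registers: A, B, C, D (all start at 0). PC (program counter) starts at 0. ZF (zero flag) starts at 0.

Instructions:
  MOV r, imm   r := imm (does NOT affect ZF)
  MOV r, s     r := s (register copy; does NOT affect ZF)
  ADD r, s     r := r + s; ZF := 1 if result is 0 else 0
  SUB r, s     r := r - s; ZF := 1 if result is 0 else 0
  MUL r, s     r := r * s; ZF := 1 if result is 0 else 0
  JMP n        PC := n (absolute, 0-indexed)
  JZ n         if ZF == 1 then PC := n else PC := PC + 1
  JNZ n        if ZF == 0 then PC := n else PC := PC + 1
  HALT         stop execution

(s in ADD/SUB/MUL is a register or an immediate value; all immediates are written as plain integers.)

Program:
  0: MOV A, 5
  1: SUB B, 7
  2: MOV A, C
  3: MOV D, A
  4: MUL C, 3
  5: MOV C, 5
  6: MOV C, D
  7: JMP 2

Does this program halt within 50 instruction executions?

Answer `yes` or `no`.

Step 1: PC=0 exec 'MOV A, 5'. After: A=5 B=0 C=0 D=0 ZF=0 PC=1
Step 2: PC=1 exec 'SUB B, 7'. After: A=5 B=-7 C=0 D=0 ZF=0 PC=2
Step 3: PC=2 exec 'MOV A, C'. After: A=0 B=-7 C=0 D=0 ZF=0 PC=3
Step 4: PC=3 exec 'MOV D, A'. After: A=0 B=-7 C=0 D=0 ZF=0 PC=4
Step 5: PC=4 exec 'MUL C, 3'. After: A=0 B=-7 C=0 D=0 ZF=1 PC=5
Step 6: PC=5 exec 'MOV C, 5'. After: A=0 B=-7 C=5 D=0 ZF=1 PC=6
Step 7: PC=6 exec 'MOV C, D'. After: A=0 B=-7 C=0 D=0 ZF=1 PC=7
Step 8: PC=7 exec 'JMP 2'. After: A=0 B=-7 C=0 D=0 ZF=1 PC=2
Step 9: PC=2 exec 'MOV A, C'. After: A=0 B=-7 C=0 D=0 ZF=1 PC=3
Step 10: PC=3 exec 'MOV D, A'. After: A=0 B=-7 C=0 D=0 ZF=1 PC=4
Step 11: PC=4 exec 'MUL C, 3'. After: A=0 B=-7 C=0 D=0 ZF=1 PC=5
State after step 11 equals state after step 5: the program is in a cycle of length 6 and will never halt.

Answer: no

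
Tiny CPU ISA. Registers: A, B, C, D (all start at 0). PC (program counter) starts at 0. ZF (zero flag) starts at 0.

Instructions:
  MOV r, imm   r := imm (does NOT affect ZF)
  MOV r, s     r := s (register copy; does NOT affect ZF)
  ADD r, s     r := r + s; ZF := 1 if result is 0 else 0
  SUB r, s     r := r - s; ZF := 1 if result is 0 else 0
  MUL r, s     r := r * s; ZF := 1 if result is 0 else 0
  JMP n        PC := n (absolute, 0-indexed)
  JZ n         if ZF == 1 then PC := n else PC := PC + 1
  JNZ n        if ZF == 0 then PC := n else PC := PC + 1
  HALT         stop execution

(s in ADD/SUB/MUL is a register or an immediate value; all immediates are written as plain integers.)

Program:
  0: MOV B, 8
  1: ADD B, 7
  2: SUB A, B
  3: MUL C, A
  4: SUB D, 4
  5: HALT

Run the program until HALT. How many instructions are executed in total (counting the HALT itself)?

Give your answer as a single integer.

Answer: 6

Derivation:
Step 1: PC=0 exec 'MOV B, 8'. After: A=0 B=8 C=0 D=0 ZF=0 PC=1
Step 2: PC=1 exec 'ADD B, 7'. After: A=0 B=15 C=0 D=0 ZF=0 PC=2
Step 3: PC=2 exec 'SUB A, B'. After: A=-15 B=15 C=0 D=0 ZF=0 PC=3
Step 4: PC=3 exec 'MUL C, A'. After: A=-15 B=15 C=0 D=0 ZF=1 PC=4
Step 5: PC=4 exec 'SUB D, 4'. After: A=-15 B=15 C=0 D=-4 ZF=0 PC=5
Step 6: PC=5 exec 'HALT'. After: A=-15 B=15 C=0 D=-4 ZF=0 PC=5 HALTED
Total instructions executed: 6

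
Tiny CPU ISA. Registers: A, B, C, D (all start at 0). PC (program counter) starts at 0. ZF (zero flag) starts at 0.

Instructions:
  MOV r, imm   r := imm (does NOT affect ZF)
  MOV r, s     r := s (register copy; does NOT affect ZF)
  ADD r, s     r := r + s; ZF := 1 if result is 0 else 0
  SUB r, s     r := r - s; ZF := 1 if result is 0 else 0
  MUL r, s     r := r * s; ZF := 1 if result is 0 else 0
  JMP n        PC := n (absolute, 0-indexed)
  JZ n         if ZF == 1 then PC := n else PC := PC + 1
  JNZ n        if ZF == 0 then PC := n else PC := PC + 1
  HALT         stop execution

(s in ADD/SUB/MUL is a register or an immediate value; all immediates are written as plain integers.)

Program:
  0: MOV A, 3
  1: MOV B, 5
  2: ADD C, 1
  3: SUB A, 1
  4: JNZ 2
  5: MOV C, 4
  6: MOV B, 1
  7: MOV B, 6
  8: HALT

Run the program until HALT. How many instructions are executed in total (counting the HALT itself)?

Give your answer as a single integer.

Answer: 15

Derivation:
Step 1: PC=0 exec 'MOV A, 3'. After: A=3 B=0 C=0 D=0 ZF=0 PC=1
Step 2: PC=1 exec 'MOV B, 5'. After: A=3 B=5 C=0 D=0 ZF=0 PC=2
Step 3: PC=2 exec 'ADD C, 1'. After: A=3 B=5 C=1 D=0 ZF=0 PC=3
Step 4: PC=3 exec 'SUB A, 1'. After: A=2 B=5 C=1 D=0 ZF=0 PC=4
Step 5: PC=4 exec 'JNZ 2'. After: A=2 B=5 C=1 D=0 ZF=0 PC=2
Step 6: PC=2 exec 'ADD C, 1'. After: A=2 B=5 C=2 D=0 ZF=0 PC=3
Step 7: PC=3 exec 'SUB A, 1'. After: A=1 B=5 C=2 D=0 ZF=0 PC=4
Step 8: PC=4 exec 'JNZ 2'. After: A=1 B=5 C=2 D=0 ZF=0 PC=2
Step 9: PC=2 exec 'ADD C, 1'. After: A=1 B=5 C=3 D=0 ZF=0 PC=3
Step 10: PC=3 exec 'SUB A, 1'. After: A=0 B=5 C=3 D=0 ZF=1 PC=4
Step 11: PC=4 exec 'JNZ 2'. After: A=0 B=5 C=3 D=0 ZF=1 PC=5
Step 12: PC=5 exec 'MOV C, 4'. After: A=0 B=5 C=4 D=0 ZF=1 PC=6
Step 13: PC=6 exec 'MOV B, 1'. After: A=0 B=1 C=4 D=0 ZF=1 PC=7
Step 14: PC=7 exec 'MOV B, 6'. After: A=0 B=6 C=4 D=0 ZF=1 PC=8
Step 15: PC=8 exec 'HALT'. After: A=0 B=6 C=4 D=0 ZF=1 PC=8 HALTED
Total instructions executed: 15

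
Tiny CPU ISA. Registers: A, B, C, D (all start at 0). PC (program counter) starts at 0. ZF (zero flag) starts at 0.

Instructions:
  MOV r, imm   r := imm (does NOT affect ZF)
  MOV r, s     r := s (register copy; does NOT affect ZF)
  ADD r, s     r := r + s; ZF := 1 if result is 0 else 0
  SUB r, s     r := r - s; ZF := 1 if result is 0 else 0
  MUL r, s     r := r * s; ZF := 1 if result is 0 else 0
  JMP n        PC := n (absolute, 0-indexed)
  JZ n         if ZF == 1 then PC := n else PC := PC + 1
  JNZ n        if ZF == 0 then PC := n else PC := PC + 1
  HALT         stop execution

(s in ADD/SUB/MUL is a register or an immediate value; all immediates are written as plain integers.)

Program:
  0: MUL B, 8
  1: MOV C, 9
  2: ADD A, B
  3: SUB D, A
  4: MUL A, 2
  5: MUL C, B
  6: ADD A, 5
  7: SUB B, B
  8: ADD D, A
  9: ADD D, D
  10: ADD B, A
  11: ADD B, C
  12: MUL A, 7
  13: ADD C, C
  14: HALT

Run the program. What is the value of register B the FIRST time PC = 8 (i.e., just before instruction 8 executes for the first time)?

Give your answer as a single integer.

Step 1: PC=0 exec 'MUL B, 8'. After: A=0 B=0 C=0 D=0 ZF=1 PC=1
Step 2: PC=1 exec 'MOV C, 9'. After: A=0 B=0 C=9 D=0 ZF=1 PC=2
Step 3: PC=2 exec 'ADD A, B'. After: A=0 B=0 C=9 D=0 ZF=1 PC=3
Step 4: PC=3 exec 'SUB D, A'. After: A=0 B=0 C=9 D=0 ZF=1 PC=4
Step 5: PC=4 exec 'MUL A, 2'. After: A=0 B=0 C=9 D=0 ZF=1 PC=5
Step 6: PC=5 exec 'MUL C, B'. After: A=0 B=0 C=0 D=0 ZF=1 PC=6
Step 7: PC=6 exec 'ADD A, 5'. After: A=5 B=0 C=0 D=0 ZF=0 PC=7
Step 8: PC=7 exec 'SUB B, B'. After: A=5 B=0 C=0 D=0 ZF=1 PC=8
First time PC=8: B=0

0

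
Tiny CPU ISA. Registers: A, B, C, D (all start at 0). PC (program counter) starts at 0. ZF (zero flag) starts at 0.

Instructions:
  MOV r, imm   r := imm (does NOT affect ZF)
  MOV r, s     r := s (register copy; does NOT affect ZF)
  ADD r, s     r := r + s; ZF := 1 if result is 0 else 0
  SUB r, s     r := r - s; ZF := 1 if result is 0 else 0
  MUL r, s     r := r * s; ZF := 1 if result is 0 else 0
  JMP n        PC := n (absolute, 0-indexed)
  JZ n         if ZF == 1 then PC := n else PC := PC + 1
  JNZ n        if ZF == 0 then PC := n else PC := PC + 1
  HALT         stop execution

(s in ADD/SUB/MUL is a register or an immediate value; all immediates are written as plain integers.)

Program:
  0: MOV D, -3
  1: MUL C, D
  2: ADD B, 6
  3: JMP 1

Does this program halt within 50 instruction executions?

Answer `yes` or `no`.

Step 1: PC=0 exec 'MOV D, -3'. After: A=0 B=0 C=0 D=-3 ZF=0 PC=1
Step 2: PC=1 exec 'MUL C, D'. After: A=0 B=0 C=0 D=-3 ZF=1 PC=2
Step 3: PC=2 exec 'ADD B, 6'. After: A=0 B=6 C=0 D=-3 ZF=0 PC=3
Step 4: PC=3 exec 'JMP 1'. After: A=0 B=6 C=0 D=-3 ZF=0 PC=1
Step 5: PC=1 exec 'MUL C, D'. After: A=0 B=6 C=0 D=-3 ZF=1 PC=2
Step 6: PC=2 exec 'ADD B, 6'. After: A=0 B=12 C=0 D=-3 ZF=0 PC=3
Step 7: PC=3 exec 'JMP 1'. After: A=0 B=12 C=0 D=-3 ZF=0 PC=1
Step 8: PC=1 exec 'MUL C, D'. After: A=0 B=12 C=0 D=-3 ZF=1 PC=2
Step 9: PC=2 exec 'ADD B, 6'. After: A=0 B=18 C=0 D=-3 ZF=0 PC=3
Step 10: PC=3 exec 'JMP 1'. After: A=0 B=18 C=0 D=-3 ZF=0 PC=1
Step 11: PC=1 exec 'MUL C, D'. After: A=0 B=18 C=0 D=-3 ZF=1 PC=2
Step 12: PC=2 exec 'ADD B, 6'. After: A=0 B=24 C=0 D=-3 ZF=0 PC=3
Step 13: PC=3 exec 'JMP 1'. After: A=0 B=24 C=0 D=-3 ZF=0 PC=1
Step 14: PC=1 exec 'MUL C, D'. After: A=0 B=24 C=0 D=-3 ZF=1 PC=2
Step 15: PC=2 exec 'ADD B, 6'. After: A=0 B=30 C=0 D=-3 ZF=0 PC=3
After 50 steps: not halted. PC revisits the same instructions with no path to HALT; will never halt.

Answer: no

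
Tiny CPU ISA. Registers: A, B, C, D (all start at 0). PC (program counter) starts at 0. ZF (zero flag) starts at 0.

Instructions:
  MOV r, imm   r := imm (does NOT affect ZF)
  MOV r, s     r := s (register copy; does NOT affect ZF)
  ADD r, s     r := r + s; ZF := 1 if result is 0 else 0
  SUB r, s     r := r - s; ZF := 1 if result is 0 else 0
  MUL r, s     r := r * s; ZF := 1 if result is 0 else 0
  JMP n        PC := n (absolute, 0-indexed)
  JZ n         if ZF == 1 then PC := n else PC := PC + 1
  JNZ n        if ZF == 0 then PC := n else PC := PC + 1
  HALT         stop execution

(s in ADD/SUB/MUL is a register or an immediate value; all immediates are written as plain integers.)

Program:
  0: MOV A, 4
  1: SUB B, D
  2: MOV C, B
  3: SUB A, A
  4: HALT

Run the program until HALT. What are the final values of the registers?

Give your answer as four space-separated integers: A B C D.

Step 1: PC=0 exec 'MOV A, 4'. After: A=4 B=0 C=0 D=0 ZF=0 PC=1
Step 2: PC=1 exec 'SUB B, D'. After: A=4 B=0 C=0 D=0 ZF=1 PC=2
Step 3: PC=2 exec 'MOV C, B'. After: A=4 B=0 C=0 D=0 ZF=1 PC=3
Step 4: PC=3 exec 'SUB A, A'. After: A=0 B=0 C=0 D=0 ZF=1 PC=4
Step 5: PC=4 exec 'HALT'. After: A=0 B=0 C=0 D=0 ZF=1 PC=4 HALTED

Answer: 0 0 0 0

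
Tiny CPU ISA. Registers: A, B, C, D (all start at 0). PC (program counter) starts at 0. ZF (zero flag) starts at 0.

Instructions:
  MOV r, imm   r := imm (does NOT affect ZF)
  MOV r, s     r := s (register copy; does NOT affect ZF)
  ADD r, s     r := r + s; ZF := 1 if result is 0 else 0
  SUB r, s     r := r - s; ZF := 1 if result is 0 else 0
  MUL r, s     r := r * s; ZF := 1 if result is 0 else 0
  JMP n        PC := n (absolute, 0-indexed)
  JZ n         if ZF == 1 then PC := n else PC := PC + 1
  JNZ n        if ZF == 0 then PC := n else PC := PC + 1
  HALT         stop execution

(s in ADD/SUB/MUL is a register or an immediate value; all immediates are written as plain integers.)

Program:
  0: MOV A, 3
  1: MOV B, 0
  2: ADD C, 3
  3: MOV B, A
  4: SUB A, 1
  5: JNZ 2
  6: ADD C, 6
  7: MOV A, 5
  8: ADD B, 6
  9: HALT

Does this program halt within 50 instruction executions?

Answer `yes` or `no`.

Step 1: PC=0 exec 'MOV A, 3'. After: A=3 B=0 C=0 D=0 ZF=0 PC=1
Step 2: PC=1 exec 'MOV B, 0'. After: A=3 B=0 C=0 D=0 ZF=0 PC=2
Step 3: PC=2 exec 'ADD C, 3'. After: A=3 B=0 C=3 D=0 ZF=0 PC=3
Step 4: PC=3 exec 'MOV B, A'. After: A=3 B=3 C=3 D=0 ZF=0 PC=4
Step 5: PC=4 exec 'SUB A, 1'. After: A=2 B=3 C=3 D=0 ZF=0 PC=5
Step 6: PC=5 exec 'JNZ 2'. After: A=2 B=3 C=3 D=0 ZF=0 PC=2
Step 7: PC=2 exec 'ADD C, 3'. After: A=2 B=3 C=6 D=0 ZF=0 PC=3
Step 8: PC=3 exec 'MOV B, A'. After: A=2 B=2 C=6 D=0 ZF=0 PC=4
Step 9: PC=4 exec 'SUB A, 1'. After: A=1 B=2 C=6 D=0 ZF=0 PC=5
Step 10: PC=5 exec 'JNZ 2'. After: A=1 B=2 C=6 D=0 ZF=0 PC=2
Step 11: PC=2 exec 'ADD C, 3'. After: A=1 B=2 C=9 D=0 ZF=0 PC=3
Step 12: PC=3 exec 'MOV B, A'. After: A=1 B=1 C=9 D=0 ZF=0 PC=4
Step 13: PC=4 exec 'SUB A, 1'. After: A=0 B=1 C=9 D=0 ZF=1 PC=5
Step 14: PC=5 exec 'JNZ 2'. After: A=0 B=1 C=9 D=0 ZF=1 PC=6
Step 15: PC=6 exec 'ADD C, 6'. After: A=0 B=1 C=15 D=0 ZF=0 PC=7
Step 16: PC=7 exec 'MOV A, 5'. After: A=5 B=1 C=15 D=0 ZF=0 PC=8
Step 17: PC=8 exec 'ADD B, 6'. After: A=5 B=7 C=15 D=0 ZF=0 PC=9
Step 18: PC=9 exec 'HALT'. After: A=5 B=7 C=15 D=0 ZF=0 PC=9 HALTED

Answer: yes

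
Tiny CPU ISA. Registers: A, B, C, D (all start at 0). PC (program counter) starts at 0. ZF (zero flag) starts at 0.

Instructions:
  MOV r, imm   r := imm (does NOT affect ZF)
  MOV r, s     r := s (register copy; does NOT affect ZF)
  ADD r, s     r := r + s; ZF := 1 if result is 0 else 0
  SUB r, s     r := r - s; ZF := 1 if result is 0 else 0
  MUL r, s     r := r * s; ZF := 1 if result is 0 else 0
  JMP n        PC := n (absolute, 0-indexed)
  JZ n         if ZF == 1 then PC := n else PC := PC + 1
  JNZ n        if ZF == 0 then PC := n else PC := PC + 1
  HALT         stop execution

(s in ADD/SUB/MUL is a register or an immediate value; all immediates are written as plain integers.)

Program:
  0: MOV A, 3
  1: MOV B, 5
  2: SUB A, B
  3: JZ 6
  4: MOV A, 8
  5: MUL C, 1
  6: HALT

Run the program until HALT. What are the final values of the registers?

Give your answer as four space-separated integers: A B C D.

Answer: 8 5 0 0

Derivation:
Step 1: PC=0 exec 'MOV A, 3'. After: A=3 B=0 C=0 D=0 ZF=0 PC=1
Step 2: PC=1 exec 'MOV B, 5'. After: A=3 B=5 C=0 D=0 ZF=0 PC=2
Step 3: PC=2 exec 'SUB A, B'. After: A=-2 B=5 C=0 D=0 ZF=0 PC=3
Step 4: PC=3 exec 'JZ 6'. After: A=-2 B=5 C=0 D=0 ZF=0 PC=4
Step 5: PC=4 exec 'MOV A, 8'. After: A=8 B=5 C=0 D=0 ZF=0 PC=5
Step 6: PC=5 exec 'MUL C, 1'. After: A=8 B=5 C=0 D=0 ZF=1 PC=6
Step 7: PC=6 exec 'HALT'. After: A=8 B=5 C=0 D=0 ZF=1 PC=6 HALTED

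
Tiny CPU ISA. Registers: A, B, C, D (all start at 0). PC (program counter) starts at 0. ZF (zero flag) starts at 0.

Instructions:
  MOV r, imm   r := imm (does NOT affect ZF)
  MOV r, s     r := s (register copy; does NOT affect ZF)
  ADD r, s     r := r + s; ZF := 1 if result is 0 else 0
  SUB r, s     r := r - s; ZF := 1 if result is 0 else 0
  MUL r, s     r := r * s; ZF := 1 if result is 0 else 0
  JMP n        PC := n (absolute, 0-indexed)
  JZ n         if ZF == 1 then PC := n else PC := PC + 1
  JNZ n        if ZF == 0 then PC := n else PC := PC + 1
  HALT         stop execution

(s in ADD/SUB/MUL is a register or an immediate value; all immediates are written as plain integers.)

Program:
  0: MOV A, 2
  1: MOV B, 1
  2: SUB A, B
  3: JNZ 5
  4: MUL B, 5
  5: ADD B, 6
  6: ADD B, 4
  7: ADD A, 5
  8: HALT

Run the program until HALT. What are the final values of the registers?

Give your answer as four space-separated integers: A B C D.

Answer: 6 11 0 0

Derivation:
Step 1: PC=0 exec 'MOV A, 2'. After: A=2 B=0 C=0 D=0 ZF=0 PC=1
Step 2: PC=1 exec 'MOV B, 1'. After: A=2 B=1 C=0 D=0 ZF=0 PC=2
Step 3: PC=2 exec 'SUB A, B'. After: A=1 B=1 C=0 D=0 ZF=0 PC=3
Step 4: PC=3 exec 'JNZ 5'. After: A=1 B=1 C=0 D=0 ZF=0 PC=5
Step 5: PC=5 exec 'ADD B, 6'. After: A=1 B=7 C=0 D=0 ZF=0 PC=6
Step 6: PC=6 exec 'ADD B, 4'. After: A=1 B=11 C=0 D=0 ZF=0 PC=7
Step 7: PC=7 exec 'ADD A, 5'. After: A=6 B=11 C=0 D=0 ZF=0 PC=8
Step 8: PC=8 exec 'HALT'. After: A=6 B=11 C=0 D=0 ZF=0 PC=8 HALTED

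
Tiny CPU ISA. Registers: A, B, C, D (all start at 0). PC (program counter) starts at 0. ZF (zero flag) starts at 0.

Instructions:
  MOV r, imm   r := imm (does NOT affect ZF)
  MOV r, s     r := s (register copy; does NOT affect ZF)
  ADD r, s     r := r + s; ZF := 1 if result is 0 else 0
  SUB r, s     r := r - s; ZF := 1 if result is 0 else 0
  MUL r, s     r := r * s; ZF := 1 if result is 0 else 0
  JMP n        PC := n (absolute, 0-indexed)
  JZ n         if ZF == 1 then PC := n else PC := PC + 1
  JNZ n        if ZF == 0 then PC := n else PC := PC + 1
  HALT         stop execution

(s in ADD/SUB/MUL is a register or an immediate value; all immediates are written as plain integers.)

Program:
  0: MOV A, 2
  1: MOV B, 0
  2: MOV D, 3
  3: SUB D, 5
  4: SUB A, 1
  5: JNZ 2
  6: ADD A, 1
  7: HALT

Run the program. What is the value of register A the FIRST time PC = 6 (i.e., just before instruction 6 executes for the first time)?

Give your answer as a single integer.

Step 1: PC=0 exec 'MOV A, 2'. After: A=2 B=0 C=0 D=0 ZF=0 PC=1
Step 2: PC=1 exec 'MOV B, 0'. After: A=2 B=0 C=0 D=0 ZF=0 PC=2
Step 3: PC=2 exec 'MOV D, 3'. After: A=2 B=0 C=0 D=3 ZF=0 PC=3
Step 4: PC=3 exec 'SUB D, 5'. After: A=2 B=0 C=0 D=-2 ZF=0 PC=4
Step 5: PC=4 exec 'SUB A, 1'. After: A=1 B=0 C=0 D=-2 ZF=0 PC=5
Step 6: PC=5 exec 'JNZ 2'. After: A=1 B=0 C=0 D=-2 ZF=0 PC=2
Step 7: PC=2 exec 'MOV D, 3'. After: A=1 B=0 C=0 D=3 ZF=0 PC=3
Step 8: PC=3 exec 'SUB D, 5'. After: A=1 B=0 C=0 D=-2 ZF=0 PC=4
Step 9: PC=4 exec 'SUB A, 1'. After: A=0 B=0 C=0 D=-2 ZF=1 PC=5
Step 10: PC=5 exec 'JNZ 2'. After: A=0 B=0 C=0 D=-2 ZF=1 PC=6
First time PC=6: A=0

0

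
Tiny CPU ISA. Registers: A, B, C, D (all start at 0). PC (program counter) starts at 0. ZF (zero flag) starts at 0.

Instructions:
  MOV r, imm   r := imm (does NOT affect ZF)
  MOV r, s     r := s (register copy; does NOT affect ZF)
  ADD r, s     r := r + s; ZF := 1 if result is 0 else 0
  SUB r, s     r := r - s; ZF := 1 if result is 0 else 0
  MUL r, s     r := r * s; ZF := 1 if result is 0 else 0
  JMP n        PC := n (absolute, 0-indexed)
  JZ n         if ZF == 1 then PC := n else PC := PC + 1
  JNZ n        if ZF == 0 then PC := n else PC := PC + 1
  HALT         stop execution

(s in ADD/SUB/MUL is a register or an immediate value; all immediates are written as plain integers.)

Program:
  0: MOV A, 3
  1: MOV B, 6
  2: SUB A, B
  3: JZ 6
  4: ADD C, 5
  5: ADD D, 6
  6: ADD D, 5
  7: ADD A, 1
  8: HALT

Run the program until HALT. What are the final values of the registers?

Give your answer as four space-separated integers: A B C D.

Answer: -2 6 5 11

Derivation:
Step 1: PC=0 exec 'MOV A, 3'. After: A=3 B=0 C=0 D=0 ZF=0 PC=1
Step 2: PC=1 exec 'MOV B, 6'. After: A=3 B=6 C=0 D=0 ZF=0 PC=2
Step 3: PC=2 exec 'SUB A, B'. After: A=-3 B=6 C=0 D=0 ZF=0 PC=3
Step 4: PC=3 exec 'JZ 6'. After: A=-3 B=6 C=0 D=0 ZF=0 PC=4
Step 5: PC=4 exec 'ADD C, 5'. After: A=-3 B=6 C=5 D=0 ZF=0 PC=5
Step 6: PC=5 exec 'ADD D, 6'. After: A=-3 B=6 C=5 D=6 ZF=0 PC=6
Step 7: PC=6 exec 'ADD D, 5'. After: A=-3 B=6 C=5 D=11 ZF=0 PC=7
Step 8: PC=7 exec 'ADD A, 1'. After: A=-2 B=6 C=5 D=11 ZF=0 PC=8
Step 9: PC=8 exec 'HALT'. After: A=-2 B=6 C=5 D=11 ZF=0 PC=8 HALTED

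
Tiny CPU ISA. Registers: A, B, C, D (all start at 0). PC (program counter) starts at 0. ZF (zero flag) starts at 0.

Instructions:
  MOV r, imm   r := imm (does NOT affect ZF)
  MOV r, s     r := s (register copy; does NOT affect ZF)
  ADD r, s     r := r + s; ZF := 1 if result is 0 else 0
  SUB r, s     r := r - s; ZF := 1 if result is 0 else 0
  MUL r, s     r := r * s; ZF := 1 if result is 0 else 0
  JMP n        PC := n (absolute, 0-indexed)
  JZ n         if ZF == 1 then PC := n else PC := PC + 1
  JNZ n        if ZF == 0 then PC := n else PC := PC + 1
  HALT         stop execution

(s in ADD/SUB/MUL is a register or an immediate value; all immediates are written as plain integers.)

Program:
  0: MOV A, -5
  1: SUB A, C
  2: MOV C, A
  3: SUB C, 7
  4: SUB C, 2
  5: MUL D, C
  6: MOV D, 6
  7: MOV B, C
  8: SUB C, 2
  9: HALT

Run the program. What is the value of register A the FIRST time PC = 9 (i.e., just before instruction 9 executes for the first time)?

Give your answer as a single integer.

Step 1: PC=0 exec 'MOV A, -5'. After: A=-5 B=0 C=0 D=0 ZF=0 PC=1
Step 2: PC=1 exec 'SUB A, C'. After: A=-5 B=0 C=0 D=0 ZF=0 PC=2
Step 3: PC=2 exec 'MOV C, A'. After: A=-5 B=0 C=-5 D=0 ZF=0 PC=3
Step 4: PC=3 exec 'SUB C, 7'. After: A=-5 B=0 C=-12 D=0 ZF=0 PC=4
Step 5: PC=4 exec 'SUB C, 2'. After: A=-5 B=0 C=-14 D=0 ZF=0 PC=5
Step 6: PC=5 exec 'MUL D, C'. After: A=-5 B=0 C=-14 D=0 ZF=1 PC=6
Step 7: PC=6 exec 'MOV D, 6'. After: A=-5 B=0 C=-14 D=6 ZF=1 PC=7
Step 8: PC=7 exec 'MOV B, C'. After: A=-5 B=-14 C=-14 D=6 ZF=1 PC=8
Step 9: PC=8 exec 'SUB C, 2'. After: A=-5 B=-14 C=-16 D=6 ZF=0 PC=9
First time PC=9: A=-5

-5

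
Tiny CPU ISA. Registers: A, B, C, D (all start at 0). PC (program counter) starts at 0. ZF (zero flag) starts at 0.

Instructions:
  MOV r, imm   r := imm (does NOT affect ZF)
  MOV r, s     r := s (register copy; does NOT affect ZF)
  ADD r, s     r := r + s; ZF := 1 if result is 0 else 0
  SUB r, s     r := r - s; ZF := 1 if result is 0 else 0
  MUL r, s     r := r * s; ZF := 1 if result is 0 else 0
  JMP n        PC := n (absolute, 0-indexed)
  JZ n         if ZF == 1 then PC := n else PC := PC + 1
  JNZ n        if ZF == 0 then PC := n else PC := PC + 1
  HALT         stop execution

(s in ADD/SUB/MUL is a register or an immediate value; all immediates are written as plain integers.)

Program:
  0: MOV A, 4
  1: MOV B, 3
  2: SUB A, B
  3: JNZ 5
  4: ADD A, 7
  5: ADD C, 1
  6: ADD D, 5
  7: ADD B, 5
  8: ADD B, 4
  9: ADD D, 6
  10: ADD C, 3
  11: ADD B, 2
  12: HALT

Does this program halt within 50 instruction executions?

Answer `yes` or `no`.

Answer: yes

Derivation:
Step 1: PC=0 exec 'MOV A, 4'. After: A=4 B=0 C=0 D=0 ZF=0 PC=1
Step 2: PC=1 exec 'MOV B, 3'. After: A=4 B=3 C=0 D=0 ZF=0 PC=2
Step 3: PC=2 exec 'SUB A, B'. After: A=1 B=3 C=0 D=0 ZF=0 PC=3
Step 4: PC=3 exec 'JNZ 5'. After: A=1 B=3 C=0 D=0 ZF=0 PC=5
Step 5: PC=5 exec 'ADD C, 1'. After: A=1 B=3 C=1 D=0 ZF=0 PC=6
Step 6: PC=6 exec 'ADD D, 5'. After: A=1 B=3 C=1 D=5 ZF=0 PC=7
Step 7: PC=7 exec 'ADD B, 5'. After: A=1 B=8 C=1 D=5 ZF=0 PC=8
Step 8: PC=8 exec 'ADD B, 4'. After: A=1 B=12 C=1 D=5 ZF=0 PC=9
Step 9: PC=9 exec 'ADD D, 6'. After: A=1 B=12 C=1 D=11 ZF=0 PC=10
Step 10: PC=10 exec 'ADD C, 3'. After: A=1 B=12 C=4 D=11 ZF=0 PC=11
Step 11: PC=11 exec 'ADD B, 2'. After: A=1 B=14 C=4 D=11 ZF=0 PC=12
Step 12: PC=12 exec 'HALT'. After: A=1 B=14 C=4 D=11 ZF=0 PC=12 HALTED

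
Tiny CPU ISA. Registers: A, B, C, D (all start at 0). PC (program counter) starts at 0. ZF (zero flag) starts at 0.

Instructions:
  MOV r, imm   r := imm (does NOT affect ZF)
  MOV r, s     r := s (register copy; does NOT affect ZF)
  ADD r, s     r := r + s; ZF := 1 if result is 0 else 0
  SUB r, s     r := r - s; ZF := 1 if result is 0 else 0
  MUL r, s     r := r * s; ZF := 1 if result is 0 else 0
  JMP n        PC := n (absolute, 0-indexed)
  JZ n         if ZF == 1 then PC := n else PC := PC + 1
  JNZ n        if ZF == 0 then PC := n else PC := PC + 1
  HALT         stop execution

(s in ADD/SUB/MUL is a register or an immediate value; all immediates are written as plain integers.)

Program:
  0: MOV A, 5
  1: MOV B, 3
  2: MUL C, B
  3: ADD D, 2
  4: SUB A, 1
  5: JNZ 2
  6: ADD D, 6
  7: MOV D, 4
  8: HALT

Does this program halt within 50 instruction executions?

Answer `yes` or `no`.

Answer: yes

Derivation:
Step 1: PC=0 exec 'MOV A, 5'. After: A=5 B=0 C=0 D=0 ZF=0 PC=1
Step 2: PC=1 exec 'MOV B, 3'. After: A=5 B=3 C=0 D=0 ZF=0 PC=2
Step 3: PC=2 exec 'MUL C, B'. After: A=5 B=3 C=0 D=0 ZF=1 PC=3
Step 4: PC=3 exec 'ADD D, 2'. After: A=5 B=3 C=0 D=2 ZF=0 PC=4
Step 5: PC=4 exec 'SUB A, 1'. After: A=4 B=3 C=0 D=2 ZF=0 PC=5
Step 6: PC=5 exec 'JNZ 2'. After: A=4 B=3 C=0 D=2 ZF=0 PC=2
Step 7: PC=2 exec 'MUL C, B'. After: A=4 B=3 C=0 D=2 ZF=1 PC=3
Step 8: PC=3 exec 'ADD D, 2'. After: A=4 B=3 C=0 D=4 ZF=0 PC=4
Step 9: PC=4 exec 'SUB A, 1'. After: A=3 B=3 C=0 D=4 ZF=0 PC=5
Step 10: PC=5 exec 'JNZ 2'. After: A=3 B=3 C=0 D=4 ZF=0 PC=2
Step 11: PC=2 exec 'MUL C, B'. After: A=3 B=3 C=0 D=4 ZF=1 PC=3
Step 12: PC=3 exec 'ADD D, 2'. After: A=3 B=3 C=0 D=6 ZF=0 PC=4
Step 13: PC=4 exec 'SUB A, 1'. After: A=2 B=3 C=0 D=6 ZF=0 PC=5
Step 14: PC=5 exec 'JNZ 2'. After: A=2 B=3 C=0 D=6 ZF=0 PC=2
Step 15: PC=2 exec 'MUL C, B'. After: A=2 B=3 C=0 D=6 ZF=1 PC=3
Step 16: PC=3 exec 'ADD D, 2'. After: A=2 B=3 C=0 D=8 ZF=0 PC=4
Step 17: PC=4 exec 'SUB A, 1'. After: A=1 B=3 C=0 D=8 ZF=0 PC=5
Step 18: PC=5 exec 'JNZ 2'. After: A=1 B=3 C=0 D=8 ZF=0 PC=2
Step 19: PC=2 exec 'MUL C, B'. After: A=1 B=3 C=0 D=8 ZF=1 PC=3
Step 20: PC=3 exec 'ADD D, 2'. After: A=1 B=3 C=0 D=10 ZF=0 PC=4
Step 21: PC=4 exec 'SUB A, 1'. After: A=0 B=3 C=0 D=10 ZF=1 PC=5
Step 22: PC=5 exec 'JNZ 2'. After: A=0 B=3 C=0 D=10 ZF=1 PC=6
Step 23: PC=6 exec 'ADD D, 6'. After: A=0 B=3 C=0 D=16 ZF=0 PC=7
Step 24: PC=7 exec 'MOV D, 4'. After: A=0 B=3 C=0 D=4 ZF=0 PC=8
Step 25: PC=8 exec 'HALT'. After: A=0 B=3 C=0 D=4 ZF=0 PC=8 HALTED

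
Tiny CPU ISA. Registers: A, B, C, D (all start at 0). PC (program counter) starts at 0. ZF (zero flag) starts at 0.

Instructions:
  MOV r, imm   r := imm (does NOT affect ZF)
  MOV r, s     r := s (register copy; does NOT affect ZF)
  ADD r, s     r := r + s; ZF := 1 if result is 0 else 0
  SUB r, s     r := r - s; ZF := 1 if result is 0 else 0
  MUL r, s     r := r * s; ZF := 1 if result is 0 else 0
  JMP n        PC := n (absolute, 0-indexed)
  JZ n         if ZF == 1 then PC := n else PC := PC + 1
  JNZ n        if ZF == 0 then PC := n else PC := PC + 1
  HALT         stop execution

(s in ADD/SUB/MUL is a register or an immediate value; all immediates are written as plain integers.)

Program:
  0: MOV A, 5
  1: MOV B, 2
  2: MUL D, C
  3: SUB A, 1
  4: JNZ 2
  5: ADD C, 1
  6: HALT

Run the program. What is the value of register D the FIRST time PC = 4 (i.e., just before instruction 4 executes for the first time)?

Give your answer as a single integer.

Step 1: PC=0 exec 'MOV A, 5'. After: A=5 B=0 C=0 D=0 ZF=0 PC=1
Step 2: PC=1 exec 'MOV B, 2'. After: A=5 B=2 C=0 D=0 ZF=0 PC=2
Step 3: PC=2 exec 'MUL D, C'. After: A=5 B=2 C=0 D=0 ZF=1 PC=3
Step 4: PC=3 exec 'SUB A, 1'. After: A=4 B=2 C=0 D=0 ZF=0 PC=4
First time PC=4: D=0

0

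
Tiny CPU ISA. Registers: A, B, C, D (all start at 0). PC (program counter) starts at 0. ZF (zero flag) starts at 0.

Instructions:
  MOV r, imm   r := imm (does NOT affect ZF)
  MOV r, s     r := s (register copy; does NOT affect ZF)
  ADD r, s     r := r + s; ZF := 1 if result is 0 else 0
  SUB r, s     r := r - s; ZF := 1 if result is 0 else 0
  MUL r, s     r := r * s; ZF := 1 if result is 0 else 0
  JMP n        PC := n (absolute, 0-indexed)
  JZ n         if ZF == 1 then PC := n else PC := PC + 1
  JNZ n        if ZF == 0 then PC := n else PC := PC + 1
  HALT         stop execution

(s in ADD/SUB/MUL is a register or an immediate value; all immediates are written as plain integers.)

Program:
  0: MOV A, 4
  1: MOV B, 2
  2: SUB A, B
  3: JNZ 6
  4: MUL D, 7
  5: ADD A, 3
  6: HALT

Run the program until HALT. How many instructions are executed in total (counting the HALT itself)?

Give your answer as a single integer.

Answer: 5

Derivation:
Step 1: PC=0 exec 'MOV A, 4'. After: A=4 B=0 C=0 D=0 ZF=0 PC=1
Step 2: PC=1 exec 'MOV B, 2'. After: A=4 B=2 C=0 D=0 ZF=0 PC=2
Step 3: PC=2 exec 'SUB A, B'. After: A=2 B=2 C=0 D=0 ZF=0 PC=3
Step 4: PC=3 exec 'JNZ 6'. After: A=2 B=2 C=0 D=0 ZF=0 PC=6
Step 5: PC=6 exec 'HALT'. After: A=2 B=2 C=0 D=0 ZF=0 PC=6 HALTED
Total instructions executed: 5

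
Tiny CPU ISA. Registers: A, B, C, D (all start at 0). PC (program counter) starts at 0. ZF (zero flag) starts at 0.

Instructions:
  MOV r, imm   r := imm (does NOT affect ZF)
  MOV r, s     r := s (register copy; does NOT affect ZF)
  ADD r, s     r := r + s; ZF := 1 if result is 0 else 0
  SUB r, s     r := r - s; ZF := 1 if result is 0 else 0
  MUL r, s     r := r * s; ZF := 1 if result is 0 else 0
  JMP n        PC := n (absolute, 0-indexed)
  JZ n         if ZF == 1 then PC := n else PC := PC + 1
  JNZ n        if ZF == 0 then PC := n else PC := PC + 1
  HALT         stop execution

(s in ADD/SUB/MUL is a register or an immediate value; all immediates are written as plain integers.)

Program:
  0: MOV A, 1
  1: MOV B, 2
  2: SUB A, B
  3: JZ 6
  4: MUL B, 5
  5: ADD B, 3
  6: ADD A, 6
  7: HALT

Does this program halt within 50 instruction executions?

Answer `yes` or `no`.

Step 1: PC=0 exec 'MOV A, 1'. After: A=1 B=0 C=0 D=0 ZF=0 PC=1
Step 2: PC=1 exec 'MOV B, 2'. After: A=1 B=2 C=0 D=0 ZF=0 PC=2
Step 3: PC=2 exec 'SUB A, B'. After: A=-1 B=2 C=0 D=0 ZF=0 PC=3
Step 4: PC=3 exec 'JZ 6'. After: A=-1 B=2 C=0 D=0 ZF=0 PC=4
Step 5: PC=4 exec 'MUL B, 5'. After: A=-1 B=10 C=0 D=0 ZF=0 PC=5
Step 6: PC=5 exec 'ADD B, 3'. After: A=-1 B=13 C=0 D=0 ZF=0 PC=6
Step 7: PC=6 exec 'ADD A, 6'. After: A=5 B=13 C=0 D=0 ZF=0 PC=7
Step 8: PC=7 exec 'HALT'. After: A=5 B=13 C=0 D=0 ZF=0 PC=7 HALTED

Answer: yes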